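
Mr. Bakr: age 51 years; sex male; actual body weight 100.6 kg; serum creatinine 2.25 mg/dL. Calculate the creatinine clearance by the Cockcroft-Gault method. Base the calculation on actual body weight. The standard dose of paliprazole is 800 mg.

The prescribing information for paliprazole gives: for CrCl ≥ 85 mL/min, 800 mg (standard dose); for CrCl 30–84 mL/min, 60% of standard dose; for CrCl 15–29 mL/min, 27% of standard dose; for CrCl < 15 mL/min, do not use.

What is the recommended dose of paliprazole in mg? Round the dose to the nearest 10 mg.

480 mg

CrCl = (140 − 51) × 100.6 / (72 × 2.25) = 8953.4 / 162.00 ≈ 55.3 mL/min
CrCl ≈ 55 mL/min → bracket 30–84 mL/min.
60% of 800 mg = 480 mg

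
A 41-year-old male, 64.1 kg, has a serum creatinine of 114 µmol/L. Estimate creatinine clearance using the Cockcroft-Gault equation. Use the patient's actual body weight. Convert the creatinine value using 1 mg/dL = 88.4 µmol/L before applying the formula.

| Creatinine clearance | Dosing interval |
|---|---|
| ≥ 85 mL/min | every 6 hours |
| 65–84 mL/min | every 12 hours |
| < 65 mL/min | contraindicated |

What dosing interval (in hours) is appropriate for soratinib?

every 12 hours

SCr = 114 / 88.4 = 1.29 mg/dL
CrCl = (140 − 41) × 64.1 / (72 × 1.29) = 6345.9 / 92.88 ≈ 68.3 mL/min
CrCl ≈ 68 mL/min → bracket 65–84 mL/min → every 12 hours.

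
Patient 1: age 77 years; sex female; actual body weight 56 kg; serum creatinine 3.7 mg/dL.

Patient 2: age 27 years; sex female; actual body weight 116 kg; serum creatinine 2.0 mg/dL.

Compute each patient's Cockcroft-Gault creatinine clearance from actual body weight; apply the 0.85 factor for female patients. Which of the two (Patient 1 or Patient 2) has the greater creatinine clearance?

Patient 1: CrCl = (140 − 77) × 56 / (72 × 3.7) × 0.85 = 3528.0 / 266.40 × 0.85 ≈ 11.3 mL/min
Patient 2: CrCl = (140 − 27) × 116 / (72 × 2) × 0.85 = 13108.0 / 144.00 × 0.85 ≈ 77.4 mL/min
11.3 vs 77.4 mL/min → Patient 2 is higher.

Patient 2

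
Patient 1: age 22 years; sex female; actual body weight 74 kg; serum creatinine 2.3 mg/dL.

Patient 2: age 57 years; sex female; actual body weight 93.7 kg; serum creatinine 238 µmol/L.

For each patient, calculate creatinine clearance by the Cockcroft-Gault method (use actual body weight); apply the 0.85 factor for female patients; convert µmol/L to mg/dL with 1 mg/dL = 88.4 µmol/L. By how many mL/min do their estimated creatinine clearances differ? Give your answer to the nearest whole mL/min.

11 mL/min

Patient 1: CrCl = (140 − 22) × 74 / (72 × 2.3) × 0.85 = 8732.0 / 165.60 × 0.85 ≈ 44.8 mL/min
Patient 2: SCr = 238 / 88.4 = 2.692 mg/dL
Patient 2: CrCl = (140 − 57) × 93.7 / (72 × 2.692) × 0.85 = 7777.1 / 193.82 × 0.85 ≈ 34.1 mL/min
|44.8 − 34.1| = 10.7 mL/min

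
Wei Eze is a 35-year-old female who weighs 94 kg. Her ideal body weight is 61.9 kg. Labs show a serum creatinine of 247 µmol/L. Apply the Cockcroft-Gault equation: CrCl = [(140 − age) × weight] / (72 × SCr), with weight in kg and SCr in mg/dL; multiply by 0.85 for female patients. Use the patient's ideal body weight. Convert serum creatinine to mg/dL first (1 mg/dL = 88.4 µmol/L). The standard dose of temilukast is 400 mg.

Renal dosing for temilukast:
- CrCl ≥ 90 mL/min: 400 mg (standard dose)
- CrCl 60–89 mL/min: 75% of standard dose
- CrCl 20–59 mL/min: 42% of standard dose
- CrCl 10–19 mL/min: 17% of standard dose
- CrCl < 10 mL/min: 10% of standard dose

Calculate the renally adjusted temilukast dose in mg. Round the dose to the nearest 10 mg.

SCr = 247 / 88.4 = 2.794 mg/dL
CrCl = (140 − 35) × 61.9 / (72 × 2.794) × 0.85 = 6499.5 / 201.17 × 0.85 ≈ 27.5 mL/min
CrCl ≈ 27 mL/min → bracket 20–59 mL/min.
42% of 400 mg = 168 mg → 170 mg

170 mg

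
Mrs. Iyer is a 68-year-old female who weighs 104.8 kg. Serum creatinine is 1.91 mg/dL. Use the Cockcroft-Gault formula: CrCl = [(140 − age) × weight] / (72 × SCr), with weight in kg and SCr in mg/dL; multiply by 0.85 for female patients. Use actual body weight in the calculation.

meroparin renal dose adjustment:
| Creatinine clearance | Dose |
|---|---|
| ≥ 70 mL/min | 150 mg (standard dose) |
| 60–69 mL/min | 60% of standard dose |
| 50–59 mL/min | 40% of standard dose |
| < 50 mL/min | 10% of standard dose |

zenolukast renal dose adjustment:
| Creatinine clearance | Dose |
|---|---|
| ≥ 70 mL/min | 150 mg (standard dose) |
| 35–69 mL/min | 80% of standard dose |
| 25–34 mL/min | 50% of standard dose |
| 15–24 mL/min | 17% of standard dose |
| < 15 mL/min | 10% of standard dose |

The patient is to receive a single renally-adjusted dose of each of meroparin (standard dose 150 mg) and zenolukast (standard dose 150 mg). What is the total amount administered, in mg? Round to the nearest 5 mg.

CrCl = (140 − 68) × 104.8 / (72 × 1.91) × 0.85 = 7545.6 / 137.52 × 0.85 ≈ 46.6 mL/min
CrCl ≈ 47 mL/min.
meroparin: < 50 mL/min → 10% of 150 mg = 15 mg.
zenolukast: 35–69 mL/min → 80% of 150 mg = 120 mg.
Total = 15 + 120 = 135 mg.

135 mg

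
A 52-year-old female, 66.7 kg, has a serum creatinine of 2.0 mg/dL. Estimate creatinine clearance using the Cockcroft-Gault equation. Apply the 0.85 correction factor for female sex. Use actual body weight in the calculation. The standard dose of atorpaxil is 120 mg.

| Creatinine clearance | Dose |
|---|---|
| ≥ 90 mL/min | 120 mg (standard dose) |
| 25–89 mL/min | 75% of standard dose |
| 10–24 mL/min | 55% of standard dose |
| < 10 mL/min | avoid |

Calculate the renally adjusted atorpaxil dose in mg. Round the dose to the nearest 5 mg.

90 mg

CrCl = (140 − 52) × 66.7 / (72 × 2) × 0.85 = 5869.6 / 144.00 × 0.85 ≈ 34.6 mL/min
CrCl ≈ 35 mL/min → bracket 25–89 mL/min.
75% of 120 mg = 90 mg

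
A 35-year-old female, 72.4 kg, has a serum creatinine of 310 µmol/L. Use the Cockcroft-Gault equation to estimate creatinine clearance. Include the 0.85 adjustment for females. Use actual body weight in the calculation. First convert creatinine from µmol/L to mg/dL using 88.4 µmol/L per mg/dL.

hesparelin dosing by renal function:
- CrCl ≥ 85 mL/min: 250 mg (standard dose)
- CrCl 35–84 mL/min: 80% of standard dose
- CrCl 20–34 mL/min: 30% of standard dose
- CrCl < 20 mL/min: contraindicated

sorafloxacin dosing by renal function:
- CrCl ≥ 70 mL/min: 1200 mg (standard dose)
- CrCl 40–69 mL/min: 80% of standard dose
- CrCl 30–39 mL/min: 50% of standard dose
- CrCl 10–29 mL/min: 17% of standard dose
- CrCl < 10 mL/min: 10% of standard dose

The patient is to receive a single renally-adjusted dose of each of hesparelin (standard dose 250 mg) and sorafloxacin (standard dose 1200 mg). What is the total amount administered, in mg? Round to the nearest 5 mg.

SCr = 310 / 88.4 = 3.507 mg/dL
CrCl = (140 − 35) × 72.4 / (72 × 3.507) × 0.85 = 7602.0 / 252.50 × 0.85 ≈ 25.6 mL/min
CrCl ≈ 26 mL/min.
hesparelin: 20–34 mL/min → 30% of 250 mg = 75 mg.
sorafloxacin: 10–29 mL/min → 17% of 1200 mg = 204 mg.
Total = 75 + 204 = 279 mg.

280 mg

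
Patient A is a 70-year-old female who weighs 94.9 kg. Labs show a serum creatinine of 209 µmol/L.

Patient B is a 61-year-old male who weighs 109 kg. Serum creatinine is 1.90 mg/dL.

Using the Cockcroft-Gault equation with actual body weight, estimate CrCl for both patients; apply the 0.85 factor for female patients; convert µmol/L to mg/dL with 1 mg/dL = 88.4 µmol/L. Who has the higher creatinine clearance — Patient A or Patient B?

Patient B

Patient A: SCr = 209 / 88.4 = 2.364 mg/dL
Patient A: CrCl = (140 − 70) × 94.9 / (72 × 2.364) × 0.85 = 6643.0 / 170.21 × 0.85 ≈ 33.2 mL/min
Patient B: CrCl = (140 − 61) × 109 / (72 × 1.9) = 8611.0 / 136.80 ≈ 62.9 mL/min
33.2 vs 62.9 mL/min → Patient B is higher.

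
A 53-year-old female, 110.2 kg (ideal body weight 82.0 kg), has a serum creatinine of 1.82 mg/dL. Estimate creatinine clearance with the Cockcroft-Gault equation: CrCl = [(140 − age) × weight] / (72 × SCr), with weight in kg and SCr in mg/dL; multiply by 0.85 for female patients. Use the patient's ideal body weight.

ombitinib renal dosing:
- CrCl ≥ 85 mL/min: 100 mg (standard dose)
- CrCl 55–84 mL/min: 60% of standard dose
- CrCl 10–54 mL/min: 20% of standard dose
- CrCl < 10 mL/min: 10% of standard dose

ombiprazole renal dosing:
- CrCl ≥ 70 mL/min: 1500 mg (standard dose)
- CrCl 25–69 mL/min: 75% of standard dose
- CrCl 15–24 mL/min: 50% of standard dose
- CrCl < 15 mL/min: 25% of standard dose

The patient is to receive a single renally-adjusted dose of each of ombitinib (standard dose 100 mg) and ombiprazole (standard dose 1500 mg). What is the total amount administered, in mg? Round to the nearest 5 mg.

CrCl = (140 − 53) × 82 / (72 × 1.82) × 0.85 = 7134.0 / 131.04 × 0.85 ≈ 46.3 mL/min
CrCl ≈ 46 mL/min.
ombitinib: 10–54 mL/min → 20% of 100 mg = 20 mg.
ombiprazole: 25–69 mL/min → 75% of 1500 mg = 1125 mg.
Total = 20 + 1125 = 1145 mg.

1145 mg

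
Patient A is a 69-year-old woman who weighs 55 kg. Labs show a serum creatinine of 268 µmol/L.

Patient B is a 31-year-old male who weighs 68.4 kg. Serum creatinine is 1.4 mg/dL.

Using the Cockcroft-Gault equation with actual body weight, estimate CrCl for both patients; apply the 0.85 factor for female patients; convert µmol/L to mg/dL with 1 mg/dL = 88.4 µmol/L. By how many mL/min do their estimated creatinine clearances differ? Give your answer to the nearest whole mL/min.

Patient A: SCr = 268 / 88.4 = 3.032 mg/dL
Patient A: CrCl = (140 − 69) × 55 / (72 × 3.032) × 0.85 = 3905.0 / 218.30 × 0.85 ≈ 15.2 mL/min
Patient B: CrCl = (140 − 31) × 68.4 / (72 × 1.4) = 7455.6 / 100.80 ≈ 74.0 mL/min
|15.2 − 74.0| = 58.8 mL/min

59 mL/min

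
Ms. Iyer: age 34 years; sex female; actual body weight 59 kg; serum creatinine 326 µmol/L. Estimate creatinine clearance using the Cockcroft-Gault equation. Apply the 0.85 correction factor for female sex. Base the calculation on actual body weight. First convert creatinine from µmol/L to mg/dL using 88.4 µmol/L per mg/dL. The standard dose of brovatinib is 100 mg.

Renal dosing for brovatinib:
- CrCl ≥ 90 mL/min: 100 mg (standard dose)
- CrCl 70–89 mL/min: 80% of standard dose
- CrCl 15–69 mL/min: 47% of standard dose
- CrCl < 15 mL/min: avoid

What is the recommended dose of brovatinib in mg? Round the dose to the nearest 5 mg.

45 mg

SCr = 326 / 88.4 = 3.688 mg/dL
CrCl = (140 − 34) × 59 / (72 × 3.688) × 0.85 = 6254.0 / 265.54 × 0.85 ≈ 20.0 mL/min
CrCl ≈ 20 mL/min → bracket 15–69 mL/min.
47% of 100 mg = 47 mg → 45 mg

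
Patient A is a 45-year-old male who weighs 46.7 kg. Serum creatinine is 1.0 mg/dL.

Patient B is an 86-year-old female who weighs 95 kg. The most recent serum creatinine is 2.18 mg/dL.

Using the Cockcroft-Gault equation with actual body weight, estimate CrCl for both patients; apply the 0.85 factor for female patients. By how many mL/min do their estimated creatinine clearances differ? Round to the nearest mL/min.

Patient A: CrCl = (140 − 45) × 46.7 / (72 × 1) = 4436.5 / 72.00 ≈ 61.6 mL/min
Patient B: CrCl = (140 − 86) × 95 / (72 × 2.18) × 0.85 = 5130.0 / 156.96 × 0.85 ≈ 27.8 mL/min
|61.6 − 27.8| = 33.8 mL/min

34 mL/min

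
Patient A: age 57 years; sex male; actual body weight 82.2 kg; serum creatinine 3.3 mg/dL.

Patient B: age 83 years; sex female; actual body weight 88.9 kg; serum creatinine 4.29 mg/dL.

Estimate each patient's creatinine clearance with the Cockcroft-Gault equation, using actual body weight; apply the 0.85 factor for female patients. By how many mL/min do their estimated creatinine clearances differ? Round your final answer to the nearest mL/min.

15 mL/min

Patient A: CrCl = (140 − 57) × 82.2 / (72 × 3.3) = 6822.6 / 237.60 ≈ 28.7 mL/min
Patient B: CrCl = (140 − 83) × 88.9 / (72 × 4.29) × 0.85 = 5067.3 / 308.88 × 0.85 ≈ 13.9 mL/min
|28.7 − 13.9| = 14.8 mL/min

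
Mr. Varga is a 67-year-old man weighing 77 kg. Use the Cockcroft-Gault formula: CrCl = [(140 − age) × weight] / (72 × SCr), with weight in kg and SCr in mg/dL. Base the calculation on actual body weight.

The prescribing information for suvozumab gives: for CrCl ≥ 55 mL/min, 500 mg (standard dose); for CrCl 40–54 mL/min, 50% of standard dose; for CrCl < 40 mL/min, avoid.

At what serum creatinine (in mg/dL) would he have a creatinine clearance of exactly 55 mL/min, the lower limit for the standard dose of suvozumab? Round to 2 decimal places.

Standard dose requires CrCl ≥ 55 mL/min.
Set (140 − 67) × 77 / (72 × SCr) = 55
SCr = (140 − 67) × 77 / (72 × 55) = 1.419 mg/dL

1.42 mg/dL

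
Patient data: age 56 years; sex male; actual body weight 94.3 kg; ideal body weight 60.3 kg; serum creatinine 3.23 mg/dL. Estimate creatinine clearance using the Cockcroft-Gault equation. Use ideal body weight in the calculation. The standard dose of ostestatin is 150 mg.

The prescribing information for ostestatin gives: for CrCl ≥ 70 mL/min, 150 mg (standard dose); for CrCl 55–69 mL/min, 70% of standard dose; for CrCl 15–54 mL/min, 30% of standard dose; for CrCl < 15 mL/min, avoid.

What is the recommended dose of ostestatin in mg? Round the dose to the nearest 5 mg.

45 mg

CrCl = (140 − 56) × 60.3 / (72 × 3.23) = 5065.2 / 232.56 ≈ 21.8 mL/min
CrCl ≈ 22 mL/min → bracket 15–54 mL/min.
30% of 150 mg = 45 mg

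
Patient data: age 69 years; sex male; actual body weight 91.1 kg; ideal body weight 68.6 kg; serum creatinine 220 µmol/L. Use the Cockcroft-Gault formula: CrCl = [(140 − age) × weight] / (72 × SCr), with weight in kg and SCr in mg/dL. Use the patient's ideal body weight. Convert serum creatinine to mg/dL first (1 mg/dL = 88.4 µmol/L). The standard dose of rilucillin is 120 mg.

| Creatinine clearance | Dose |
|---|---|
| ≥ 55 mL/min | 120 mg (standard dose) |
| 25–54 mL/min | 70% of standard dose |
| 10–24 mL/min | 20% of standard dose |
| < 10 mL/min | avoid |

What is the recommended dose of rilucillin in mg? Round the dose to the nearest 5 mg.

SCr = 220 / 88.4 = 2.489 mg/dL
CrCl = (140 − 69) × 68.6 / (72 × 2.489) = 4870.6 / 179.21 ≈ 27.2 mL/min
CrCl ≈ 27 mL/min → bracket 25–54 mL/min.
70% of 120 mg = 84 mg → 85 mg

85 mg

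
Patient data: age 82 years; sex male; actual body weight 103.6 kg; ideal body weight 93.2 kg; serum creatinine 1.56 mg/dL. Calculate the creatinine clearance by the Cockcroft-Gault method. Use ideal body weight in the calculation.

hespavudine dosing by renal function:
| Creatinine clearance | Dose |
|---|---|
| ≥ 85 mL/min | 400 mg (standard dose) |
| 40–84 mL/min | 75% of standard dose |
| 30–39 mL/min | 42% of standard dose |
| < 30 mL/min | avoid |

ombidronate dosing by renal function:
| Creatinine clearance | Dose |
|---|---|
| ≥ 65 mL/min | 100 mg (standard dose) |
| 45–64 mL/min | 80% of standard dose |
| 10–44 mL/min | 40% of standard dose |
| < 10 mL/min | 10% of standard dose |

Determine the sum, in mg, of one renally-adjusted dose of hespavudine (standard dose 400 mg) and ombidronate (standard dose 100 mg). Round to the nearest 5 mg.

380 mg

CrCl = (140 − 82) × 93.2 / (72 × 1.56) = 5405.6 / 112.32 ≈ 48.1 mL/min
CrCl ≈ 48 mL/min.
hespavudine: 40–84 mL/min → 75% of 400 mg = 300 mg.
ombidronate: 45–64 mL/min → 80% of 100 mg = 80 mg.
Total = 300 + 80 = 380 mg.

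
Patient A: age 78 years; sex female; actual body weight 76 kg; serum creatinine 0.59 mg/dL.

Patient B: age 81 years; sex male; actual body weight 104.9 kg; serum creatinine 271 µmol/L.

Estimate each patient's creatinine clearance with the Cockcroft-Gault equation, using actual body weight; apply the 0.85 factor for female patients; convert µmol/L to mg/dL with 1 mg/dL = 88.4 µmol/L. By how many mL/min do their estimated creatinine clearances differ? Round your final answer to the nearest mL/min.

66 mL/min

Patient A: CrCl = (140 − 78) × 76 / (72 × 0.59) × 0.85 = 4712.0 / 42.48 × 0.85 ≈ 94.3 mL/min
Patient B: SCr = 271 / 88.4 = 3.066 mg/dL
Patient B: CrCl = (140 − 81) × 104.9 / (72 × 3.066) = 6189.1 / 220.75 ≈ 28.0 mL/min
|94.3 − 28.0| = 66.3 mL/min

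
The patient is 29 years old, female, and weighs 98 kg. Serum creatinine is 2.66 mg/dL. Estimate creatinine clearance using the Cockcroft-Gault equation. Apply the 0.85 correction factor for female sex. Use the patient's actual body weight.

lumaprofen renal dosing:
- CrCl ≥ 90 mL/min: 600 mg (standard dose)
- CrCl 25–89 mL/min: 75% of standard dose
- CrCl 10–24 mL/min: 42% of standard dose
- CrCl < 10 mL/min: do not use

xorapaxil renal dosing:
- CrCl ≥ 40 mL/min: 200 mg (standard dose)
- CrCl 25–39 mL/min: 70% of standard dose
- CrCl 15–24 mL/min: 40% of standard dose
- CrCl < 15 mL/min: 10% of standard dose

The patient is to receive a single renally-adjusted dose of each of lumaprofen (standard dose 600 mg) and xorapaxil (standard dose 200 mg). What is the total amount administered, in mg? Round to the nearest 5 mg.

650 mg

CrCl = (140 − 29) × 98 / (72 × 2.66) × 0.85 = 10878.0 / 191.52 × 0.85 ≈ 48.3 mL/min
CrCl ≈ 48 mL/min.
lumaprofen: 25–89 mL/min → 75% of 600 mg = 450 mg.
xorapaxil: ≥ 40 mL/min → 100% of 200 mg = 200 mg.
Total = 450 + 200 = 650 mg.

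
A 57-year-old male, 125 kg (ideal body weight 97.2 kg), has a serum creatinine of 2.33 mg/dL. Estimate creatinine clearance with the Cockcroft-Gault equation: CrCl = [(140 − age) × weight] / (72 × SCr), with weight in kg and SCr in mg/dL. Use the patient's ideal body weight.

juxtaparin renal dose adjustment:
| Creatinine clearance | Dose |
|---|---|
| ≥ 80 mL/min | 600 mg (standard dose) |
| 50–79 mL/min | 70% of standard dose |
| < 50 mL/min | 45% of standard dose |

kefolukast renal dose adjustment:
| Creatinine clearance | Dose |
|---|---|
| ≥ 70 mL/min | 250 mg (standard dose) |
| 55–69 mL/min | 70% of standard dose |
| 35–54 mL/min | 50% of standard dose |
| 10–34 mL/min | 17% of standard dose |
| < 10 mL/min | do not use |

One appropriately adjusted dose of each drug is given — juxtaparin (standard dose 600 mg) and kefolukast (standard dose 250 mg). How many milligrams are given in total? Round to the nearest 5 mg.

CrCl = (140 − 57) × 97.2 / (72 × 2.33) = 8067.6 / 167.76 ≈ 48.1 mL/min
CrCl ≈ 48 mL/min.
juxtaparin: < 50 mL/min → 45% of 600 mg = 270 mg.
kefolukast: 35–54 mL/min → 50% of 250 mg = 125 mg.
Total = 270 + 125 = 395 mg.

395 mg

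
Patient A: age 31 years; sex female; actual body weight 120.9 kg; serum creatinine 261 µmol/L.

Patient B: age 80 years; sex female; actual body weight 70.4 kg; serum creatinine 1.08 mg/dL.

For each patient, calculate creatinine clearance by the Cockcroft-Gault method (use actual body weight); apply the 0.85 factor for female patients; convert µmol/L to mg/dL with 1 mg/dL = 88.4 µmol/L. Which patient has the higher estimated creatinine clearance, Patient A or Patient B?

Patient A

Patient A: SCr = 261 / 88.4 = 2.952 mg/dL
Patient A: CrCl = (140 − 31) × 120.9 / (72 × 2.952) × 0.85 = 13178.1 / 212.54 × 0.85 ≈ 52.7 mL/min
Patient B: CrCl = (140 − 80) × 70.4 / (72 × 1.08) × 0.85 = 4224.0 / 77.76 × 0.85 ≈ 46.2 mL/min
52.7 vs 46.2 mL/min → Patient A is higher.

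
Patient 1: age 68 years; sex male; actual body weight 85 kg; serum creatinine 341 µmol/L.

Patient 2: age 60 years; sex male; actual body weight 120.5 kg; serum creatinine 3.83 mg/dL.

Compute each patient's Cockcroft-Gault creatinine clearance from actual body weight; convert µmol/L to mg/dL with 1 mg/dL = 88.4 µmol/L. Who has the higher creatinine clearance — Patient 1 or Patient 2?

Patient 1: SCr = 341 / 88.4 = 3.857 mg/dL
Patient 1: CrCl = (140 − 68) × 85 / (72 × 3.857) = 6120.0 / 277.70 ≈ 22.0 mL/min
Patient 2: CrCl = (140 − 60) × 120.5 / (72 × 3.83) = 9640.0 / 275.76 ≈ 35.0 mL/min
22.0 vs 35.0 mL/min → Patient 2 is higher.

Patient 2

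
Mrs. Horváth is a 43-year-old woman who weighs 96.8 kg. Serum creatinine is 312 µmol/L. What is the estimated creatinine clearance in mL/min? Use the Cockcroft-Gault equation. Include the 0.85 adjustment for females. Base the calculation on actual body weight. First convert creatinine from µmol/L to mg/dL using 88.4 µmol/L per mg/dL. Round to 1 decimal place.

31.4 mL/min

SCr = 312 / 88.4 = 3.529 mg/dL
CrCl = (140 − 43) × 96.8 / (72 × 3.529) × 0.85 = 9389.6 / 254.09 × 0.85 ≈ 31.4 mL/min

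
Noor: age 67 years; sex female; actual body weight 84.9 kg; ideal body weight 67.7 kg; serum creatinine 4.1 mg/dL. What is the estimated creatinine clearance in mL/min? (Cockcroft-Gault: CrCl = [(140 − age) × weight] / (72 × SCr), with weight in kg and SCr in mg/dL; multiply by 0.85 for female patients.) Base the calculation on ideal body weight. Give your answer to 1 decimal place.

14.2 mL/min

CrCl = (140 − 67) × 67.7 / (72 × 4.1) × 0.85 = 4942.1 / 295.20 × 0.85 ≈ 14.2 mL/min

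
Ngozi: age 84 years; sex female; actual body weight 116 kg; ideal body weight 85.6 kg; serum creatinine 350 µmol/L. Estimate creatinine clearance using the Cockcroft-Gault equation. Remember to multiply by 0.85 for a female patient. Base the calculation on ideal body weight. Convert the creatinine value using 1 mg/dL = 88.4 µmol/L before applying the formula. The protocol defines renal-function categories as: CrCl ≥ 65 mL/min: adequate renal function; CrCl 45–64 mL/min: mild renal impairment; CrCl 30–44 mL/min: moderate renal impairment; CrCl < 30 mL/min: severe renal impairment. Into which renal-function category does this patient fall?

severe renal impairment

SCr = 350 / 88.4 = 3.959 mg/dL
CrCl = (140 − 84) × 85.6 / (72 × 3.959) × 0.85 = 4793.6 / 285.05 × 0.85 ≈ 14.3 mL/min
14 mL/min falls in the 'severe renal impairment' range.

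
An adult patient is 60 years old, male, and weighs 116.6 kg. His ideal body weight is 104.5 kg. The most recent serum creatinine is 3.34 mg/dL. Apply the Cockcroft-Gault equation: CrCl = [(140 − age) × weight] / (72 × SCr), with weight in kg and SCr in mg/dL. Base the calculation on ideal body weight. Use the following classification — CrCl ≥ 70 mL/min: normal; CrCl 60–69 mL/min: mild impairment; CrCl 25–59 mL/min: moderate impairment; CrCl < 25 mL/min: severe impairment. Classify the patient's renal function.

moderate impairment

CrCl = (140 − 60) × 104.5 / (72 × 3.34) = 8360.0 / 240.48 ≈ 34.8 mL/min
35 mL/min falls in the 'moderate impairment' range.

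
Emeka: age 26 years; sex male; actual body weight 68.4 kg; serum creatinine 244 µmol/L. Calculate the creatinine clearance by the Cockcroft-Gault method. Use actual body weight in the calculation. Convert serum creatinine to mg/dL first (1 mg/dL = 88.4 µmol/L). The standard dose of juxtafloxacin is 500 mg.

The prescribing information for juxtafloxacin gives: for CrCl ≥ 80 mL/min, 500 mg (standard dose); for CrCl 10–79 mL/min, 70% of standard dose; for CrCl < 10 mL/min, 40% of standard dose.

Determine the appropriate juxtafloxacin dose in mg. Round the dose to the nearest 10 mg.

350 mg

SCr = 244 / 88.4 = 2.76 mg/dL
CrCl = (140 − 26) × 68.4 / (72 × 2.76) = 7797.6 / 198.72 ≈ 39.2 mL/min
CrCl ≈ 39 mL/min → bracket 10–79 mL/min.
70% of 500 mg = 350 mg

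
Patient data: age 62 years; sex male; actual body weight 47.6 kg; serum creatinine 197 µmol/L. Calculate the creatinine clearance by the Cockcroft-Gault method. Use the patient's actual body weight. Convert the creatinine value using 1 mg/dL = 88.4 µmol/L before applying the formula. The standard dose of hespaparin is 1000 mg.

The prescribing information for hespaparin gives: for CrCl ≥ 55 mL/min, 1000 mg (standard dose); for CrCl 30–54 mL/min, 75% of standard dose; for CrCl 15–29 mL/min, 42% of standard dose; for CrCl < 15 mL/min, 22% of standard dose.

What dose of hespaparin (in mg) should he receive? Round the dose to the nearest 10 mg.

SCr = 197 / 88.4 = 2.229 mg/dL
CrCl = (140 − 62) × 47.6 / (72 × 2.229) = 3712.8 / 160.49 ≈ 23.1 mL/min
CrCl ≈ 23 mL/min → bracket 15–29 mL/min.
42% of 1000 mg = 420 mg

420 mg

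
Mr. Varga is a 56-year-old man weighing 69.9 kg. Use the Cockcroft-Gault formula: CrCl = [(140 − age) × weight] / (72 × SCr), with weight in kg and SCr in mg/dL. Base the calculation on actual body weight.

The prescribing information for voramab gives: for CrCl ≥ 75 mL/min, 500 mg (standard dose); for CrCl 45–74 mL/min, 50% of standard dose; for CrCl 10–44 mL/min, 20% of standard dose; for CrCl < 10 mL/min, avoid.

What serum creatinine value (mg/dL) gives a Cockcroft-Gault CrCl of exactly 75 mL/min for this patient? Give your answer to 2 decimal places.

Standard dose requires CrCl ≥ 75 mL/min.
Set (140 − 56) × 69.9 / (72 × SCr) = 75
SCr = (140 − 56) × 69.9 / (72 × 75) = 1.087 mg/dL

1.09 mg/dL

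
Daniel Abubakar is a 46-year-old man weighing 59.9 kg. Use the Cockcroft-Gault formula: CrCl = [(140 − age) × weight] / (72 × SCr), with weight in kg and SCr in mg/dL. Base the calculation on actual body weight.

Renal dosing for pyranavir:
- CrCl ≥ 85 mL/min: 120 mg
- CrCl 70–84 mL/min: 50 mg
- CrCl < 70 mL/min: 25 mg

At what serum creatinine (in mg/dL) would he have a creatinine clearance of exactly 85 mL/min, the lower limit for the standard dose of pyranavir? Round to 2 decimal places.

0.92 mg/dL

Standard dose requires CrCl ≥ 85 mL/min.
Set (140 − 46) × 59.9 / (72 × SCr) = 85
SCr = (140 − 46) × 59.9 / (72 × 85) = 0.920 mg/dL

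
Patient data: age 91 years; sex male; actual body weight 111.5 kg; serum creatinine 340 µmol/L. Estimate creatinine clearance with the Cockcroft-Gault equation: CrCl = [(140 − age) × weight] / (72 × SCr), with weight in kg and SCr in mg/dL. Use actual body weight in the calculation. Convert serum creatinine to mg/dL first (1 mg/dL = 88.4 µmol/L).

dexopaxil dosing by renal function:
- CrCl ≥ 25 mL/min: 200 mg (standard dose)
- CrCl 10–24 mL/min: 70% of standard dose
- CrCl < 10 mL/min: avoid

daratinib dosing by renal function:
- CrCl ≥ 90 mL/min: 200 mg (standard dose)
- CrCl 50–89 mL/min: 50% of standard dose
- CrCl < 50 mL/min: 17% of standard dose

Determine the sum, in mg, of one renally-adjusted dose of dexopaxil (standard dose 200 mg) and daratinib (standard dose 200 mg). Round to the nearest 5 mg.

SCr = 340 / 88.4 = 3.846 mg/dL
CrCl = (140 − 91) × 111.5 / (72 × 3.846) = 5463.5 / 276.91 ≈ 19.7 mL/min
CrCl ≈ 20 mL/min.
dexopaxil: 10–24 mL/min → 70% of 200 mg = 140 mg.
daratinib: < 50 mL/min → 17% of 200 mg = 34 mg.
Total = 140 + 34 = 174 mg.

175 mg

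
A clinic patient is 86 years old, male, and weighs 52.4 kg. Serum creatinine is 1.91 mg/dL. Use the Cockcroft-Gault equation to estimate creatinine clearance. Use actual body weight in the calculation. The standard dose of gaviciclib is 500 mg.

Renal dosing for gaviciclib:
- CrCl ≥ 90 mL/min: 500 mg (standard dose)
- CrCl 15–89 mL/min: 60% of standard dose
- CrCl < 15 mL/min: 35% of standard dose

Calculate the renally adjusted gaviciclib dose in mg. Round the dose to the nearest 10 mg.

CrCl = (140 − 86) × 52.4 / (72 × 1.91) = 2829.6 / 137.52 ≈ 20.6 mL/min
CrCl ≈ 21 mL/min → bracket 15–89 mL/min.
60% of 500 mg = 300 mg

300 mg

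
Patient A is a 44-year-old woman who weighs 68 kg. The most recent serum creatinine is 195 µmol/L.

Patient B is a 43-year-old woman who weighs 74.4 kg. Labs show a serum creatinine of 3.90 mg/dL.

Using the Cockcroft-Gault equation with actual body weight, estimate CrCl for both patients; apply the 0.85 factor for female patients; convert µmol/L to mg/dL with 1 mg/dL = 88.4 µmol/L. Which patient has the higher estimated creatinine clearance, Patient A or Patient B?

Patient A

Patient A: SCr = 195 / 88.4 = 2.206 mg/dL
Patient A: CrCl = (140 − 44) × 68 / (72 × 2.206) × 0.85 = 6528.0 / 158.83 × 0.85 ≈ 34.9 mL/min
Patient B: CrCl = (140 − 43) × 74.4 / (72 × 3.9) × 0.85 = 7216.8 / 280.80 × 0.85 ≈ 21.8 mL/min
34.9 vs 21.8 mL/min → Patient A is higher.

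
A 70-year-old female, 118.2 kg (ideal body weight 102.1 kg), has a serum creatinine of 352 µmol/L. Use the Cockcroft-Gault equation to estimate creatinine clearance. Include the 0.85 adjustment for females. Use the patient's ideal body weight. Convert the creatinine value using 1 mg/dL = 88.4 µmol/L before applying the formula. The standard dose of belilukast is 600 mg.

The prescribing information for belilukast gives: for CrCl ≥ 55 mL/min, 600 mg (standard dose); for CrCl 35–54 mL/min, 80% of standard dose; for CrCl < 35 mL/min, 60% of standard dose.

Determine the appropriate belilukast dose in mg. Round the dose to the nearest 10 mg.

SCr = 352 / 88.4 = 3.982 mg/dL
CrCl = (140 − 70) × 102.1 / (72 × 3.982) × 0.85 = 7147.0 / 286.70 × 0.85 ≈ 21.2 mL/min
CrCl ≈ 21 mL/min → bracket < 35 mL/min.
60% of 600 mg = 360 mg

360 mg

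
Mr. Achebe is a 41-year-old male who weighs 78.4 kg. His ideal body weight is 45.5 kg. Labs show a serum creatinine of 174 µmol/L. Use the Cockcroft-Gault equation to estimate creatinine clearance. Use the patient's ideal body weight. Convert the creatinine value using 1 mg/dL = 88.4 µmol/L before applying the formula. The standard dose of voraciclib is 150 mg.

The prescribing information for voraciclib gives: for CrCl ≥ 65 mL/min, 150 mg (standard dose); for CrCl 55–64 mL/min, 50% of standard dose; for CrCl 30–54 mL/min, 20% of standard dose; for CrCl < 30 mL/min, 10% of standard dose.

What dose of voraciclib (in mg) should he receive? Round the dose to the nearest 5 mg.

SCr = 174 / 88.4 = 1.968 mg/dL
CrCl = (140 − 41) × 45.5 / (72 × 1.968) = 4504.5 / 141.70 ≈ 31.8 mL/min
CrCl ≈ 32 mL/min → bracket 30–54 mL/min.
20% of 150 mg = 30 mg

30 mg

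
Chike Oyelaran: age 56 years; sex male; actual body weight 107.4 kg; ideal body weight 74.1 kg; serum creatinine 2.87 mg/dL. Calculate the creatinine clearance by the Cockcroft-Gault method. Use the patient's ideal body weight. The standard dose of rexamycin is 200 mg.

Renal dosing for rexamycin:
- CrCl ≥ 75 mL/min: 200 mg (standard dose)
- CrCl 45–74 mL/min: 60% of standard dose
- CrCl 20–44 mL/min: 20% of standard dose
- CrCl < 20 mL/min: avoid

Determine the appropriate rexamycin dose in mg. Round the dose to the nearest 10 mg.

CrCl = (140 − 56) × 74.1 / (72 × 2.87) = 6224.4 / 206.64 ≈ 30.1 mL/min
CrCl ≈ 30 mL/min → bracket 20–44 mL/min.
20% of 200 mg = 40 mg

40 mg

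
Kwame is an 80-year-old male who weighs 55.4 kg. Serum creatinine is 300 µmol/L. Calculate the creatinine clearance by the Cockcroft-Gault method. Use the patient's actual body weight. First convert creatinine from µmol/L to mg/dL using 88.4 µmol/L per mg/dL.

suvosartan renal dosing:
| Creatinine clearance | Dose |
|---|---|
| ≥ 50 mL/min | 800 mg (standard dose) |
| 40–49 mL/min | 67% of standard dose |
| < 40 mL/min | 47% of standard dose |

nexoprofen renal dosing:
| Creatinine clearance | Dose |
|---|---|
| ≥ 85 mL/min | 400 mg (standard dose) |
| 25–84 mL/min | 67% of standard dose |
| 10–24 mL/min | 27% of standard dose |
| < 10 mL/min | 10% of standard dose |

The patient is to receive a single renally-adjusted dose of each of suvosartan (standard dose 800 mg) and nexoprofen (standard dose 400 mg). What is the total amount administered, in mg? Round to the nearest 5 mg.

485 mg

SCr = 300 / 88.4 = 3.394 mg/dL
CrCl = (140 − 80) × 55.4 / (72 × 3.394) = 3324.0 / 244.37 ≈ 13.6 mL/min
CrCl ≈ 14 mL/min.
suvosartan: < 40 mL/min → 47% of 800 mg = 376 mg.
nexoprofen: 10–24 mL/min → 27% of 400 mg = 108 mg.
Total = 376 + 108 = 484 mg.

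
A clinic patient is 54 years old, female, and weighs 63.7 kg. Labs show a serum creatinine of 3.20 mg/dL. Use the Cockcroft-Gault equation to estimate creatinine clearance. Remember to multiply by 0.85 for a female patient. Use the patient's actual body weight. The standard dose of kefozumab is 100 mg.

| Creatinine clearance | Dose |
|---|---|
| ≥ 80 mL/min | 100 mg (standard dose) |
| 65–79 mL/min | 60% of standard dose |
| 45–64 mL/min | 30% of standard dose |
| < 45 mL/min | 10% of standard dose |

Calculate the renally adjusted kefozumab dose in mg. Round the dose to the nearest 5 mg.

10 mg

CrCl = (140 − 54) × 63.7 / (72 × 3.2) × 0.85 = 5478.2 / 230.40 × 0.85 ≈ 20.2 mL/min
CrCl ≈ 20 mL/min → bracket < 45 mL/min.
10% of 100 mg = 10 mg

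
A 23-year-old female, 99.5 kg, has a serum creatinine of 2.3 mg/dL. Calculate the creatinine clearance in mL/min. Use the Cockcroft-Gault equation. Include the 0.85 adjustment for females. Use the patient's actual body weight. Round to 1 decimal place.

59.8 mL/min

CrCl = (140 − 23) × 99.5 / (72 × 2.3) × 0.85 = 11641.5 / 165.60 × 0.85 ≈ 59.8 mL/min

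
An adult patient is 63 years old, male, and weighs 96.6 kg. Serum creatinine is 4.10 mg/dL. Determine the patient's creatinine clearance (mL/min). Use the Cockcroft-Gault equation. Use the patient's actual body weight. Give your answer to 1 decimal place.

25.2 mL/min

CrCl = (140 − 63) × 96.6 / (72 × 4.1) = 7438.2 / 295.20 ≈ 25.2 mL/min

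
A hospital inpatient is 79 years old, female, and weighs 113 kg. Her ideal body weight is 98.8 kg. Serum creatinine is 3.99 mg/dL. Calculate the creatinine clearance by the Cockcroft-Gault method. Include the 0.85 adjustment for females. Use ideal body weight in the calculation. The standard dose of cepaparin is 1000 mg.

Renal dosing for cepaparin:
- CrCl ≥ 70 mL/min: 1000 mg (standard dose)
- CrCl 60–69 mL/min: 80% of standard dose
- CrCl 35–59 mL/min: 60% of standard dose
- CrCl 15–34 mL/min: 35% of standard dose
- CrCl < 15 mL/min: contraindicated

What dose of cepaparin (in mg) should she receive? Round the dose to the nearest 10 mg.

350 mg

CrCl = (140 − 79) × 98.8 / (72 × 3.99) × 0.85 = 6026.8 / 287.28 × 0.85 ≈ 17.8 mL/min
CrCl ≈ 18 mL/min → bracket 15–34 mL/min.
35% of 1000 mg = 350 mg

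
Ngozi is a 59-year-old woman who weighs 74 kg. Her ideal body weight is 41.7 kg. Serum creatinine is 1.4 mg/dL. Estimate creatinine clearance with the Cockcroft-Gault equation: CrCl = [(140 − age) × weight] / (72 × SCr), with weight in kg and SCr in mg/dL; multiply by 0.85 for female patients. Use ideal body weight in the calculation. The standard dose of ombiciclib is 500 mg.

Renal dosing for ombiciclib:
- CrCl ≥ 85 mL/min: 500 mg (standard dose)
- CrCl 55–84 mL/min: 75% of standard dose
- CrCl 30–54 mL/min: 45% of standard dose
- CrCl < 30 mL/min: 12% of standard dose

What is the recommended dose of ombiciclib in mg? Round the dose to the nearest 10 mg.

60 mg

CrCl = (140 − 59) × 41.7 / (72 × 1.4) × 0.85 = 3377.7 / 100.80 × 0.85 ≈ 28.5 mL/min
CrCl ≈ 28 mL/min → bracket < 30 mL/min.
12% of 500 mg = 60 mg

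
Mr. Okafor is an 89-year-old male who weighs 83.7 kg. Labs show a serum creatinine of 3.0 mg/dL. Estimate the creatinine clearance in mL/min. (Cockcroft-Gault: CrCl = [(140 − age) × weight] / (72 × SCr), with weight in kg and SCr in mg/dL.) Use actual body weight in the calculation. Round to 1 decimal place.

19.8 mL/min

CrCl = (140 − 89) × 83.7 / (72 × 3) = 4268.7 / 216.00 ≈ 19.8 mL/min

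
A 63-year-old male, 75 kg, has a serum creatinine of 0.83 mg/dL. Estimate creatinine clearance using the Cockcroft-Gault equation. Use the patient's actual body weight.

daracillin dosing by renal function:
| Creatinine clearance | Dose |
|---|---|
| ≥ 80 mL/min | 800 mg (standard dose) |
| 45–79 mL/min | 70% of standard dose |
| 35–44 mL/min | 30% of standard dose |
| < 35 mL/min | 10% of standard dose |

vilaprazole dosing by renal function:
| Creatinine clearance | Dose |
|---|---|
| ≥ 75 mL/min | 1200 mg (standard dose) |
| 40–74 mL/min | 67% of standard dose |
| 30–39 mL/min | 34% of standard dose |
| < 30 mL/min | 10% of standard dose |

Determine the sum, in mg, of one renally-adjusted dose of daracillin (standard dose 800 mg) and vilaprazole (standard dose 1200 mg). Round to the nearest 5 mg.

CrCl = (140 − 63) × 75 / (72 × 0.83) = 5775.0 / 59.76 ≈ 96.6 mL/min
CrCl ≈ 97 mL/min.
daracillin: ≥ 80 mL/min → 100% of 800 mg = 800 mg.
vilaprazole: ≥ 75 mL/min → 100% of 1200 mg = 1200 mg.
Total = 800 + 1200 = 2000 mg.

2000 mg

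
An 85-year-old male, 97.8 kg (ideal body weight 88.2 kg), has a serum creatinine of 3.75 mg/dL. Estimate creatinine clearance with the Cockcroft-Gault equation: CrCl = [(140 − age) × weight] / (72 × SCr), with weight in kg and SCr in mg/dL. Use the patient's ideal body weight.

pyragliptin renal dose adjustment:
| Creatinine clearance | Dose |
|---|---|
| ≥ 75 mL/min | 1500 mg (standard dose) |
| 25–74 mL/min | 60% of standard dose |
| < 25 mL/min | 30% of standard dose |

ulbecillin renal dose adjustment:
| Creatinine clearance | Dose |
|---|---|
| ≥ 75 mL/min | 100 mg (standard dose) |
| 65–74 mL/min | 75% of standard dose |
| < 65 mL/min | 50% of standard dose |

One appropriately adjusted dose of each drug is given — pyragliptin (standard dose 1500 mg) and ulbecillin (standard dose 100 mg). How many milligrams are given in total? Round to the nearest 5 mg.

500 mg

CrCl = (140 − 85) × 88.2 / (72 × 3.75) = 4851.0 / 270.00 ≈ 18.0 mL/min
CrCl ≈ 18 mL/min.
pyragliptin: < 25 mL/min → 30% of 1500 mg = 450 mg.
ulbecillin: < 65 mL/min → 50% of 100 mg = 50 mg.
Total = 450 + 50 = 500 mg.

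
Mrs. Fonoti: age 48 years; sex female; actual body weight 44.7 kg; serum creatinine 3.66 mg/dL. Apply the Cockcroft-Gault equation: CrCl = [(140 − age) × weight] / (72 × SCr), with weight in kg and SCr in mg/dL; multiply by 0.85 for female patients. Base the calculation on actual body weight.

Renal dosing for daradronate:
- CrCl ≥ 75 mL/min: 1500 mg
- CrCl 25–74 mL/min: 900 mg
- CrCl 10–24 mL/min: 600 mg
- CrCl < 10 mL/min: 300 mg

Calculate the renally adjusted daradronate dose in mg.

CrCl = (140 − 48) × 44.7 / (72 × 3.66) × 0.85 = 4112.4 / 263.52 × 0.85 ≈ 13.3 mL/min
CrCl ≈ 13 mL/min → bracket 10–24 mL/min.
Dose for this bracket: 600 mg.

600 mg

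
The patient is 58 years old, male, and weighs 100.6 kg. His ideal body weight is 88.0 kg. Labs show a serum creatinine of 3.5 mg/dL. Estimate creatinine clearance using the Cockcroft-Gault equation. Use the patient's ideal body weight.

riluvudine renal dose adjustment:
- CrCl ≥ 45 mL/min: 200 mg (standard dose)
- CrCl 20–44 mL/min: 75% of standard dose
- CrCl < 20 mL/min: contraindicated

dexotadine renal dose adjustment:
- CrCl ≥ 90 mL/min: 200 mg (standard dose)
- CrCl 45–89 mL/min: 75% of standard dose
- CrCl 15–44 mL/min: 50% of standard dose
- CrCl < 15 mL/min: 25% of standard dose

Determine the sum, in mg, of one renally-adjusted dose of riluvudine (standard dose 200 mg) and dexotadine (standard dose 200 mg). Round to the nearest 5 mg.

250 mg

CrCl = (140 − 58) × 88 / (72 × 3.5) = 7216.0 / 252.00 ≈ 28.6 mL/min
CrCl ≈ 29 mL/min.
riluvudine: 20–44 mL/min → 75% of 200 mg = 150 mg.
dexotadine: 15–44 mL/min → 50% of 200 mg = 100 mg.
Total = 150 + 100 = 250 mg.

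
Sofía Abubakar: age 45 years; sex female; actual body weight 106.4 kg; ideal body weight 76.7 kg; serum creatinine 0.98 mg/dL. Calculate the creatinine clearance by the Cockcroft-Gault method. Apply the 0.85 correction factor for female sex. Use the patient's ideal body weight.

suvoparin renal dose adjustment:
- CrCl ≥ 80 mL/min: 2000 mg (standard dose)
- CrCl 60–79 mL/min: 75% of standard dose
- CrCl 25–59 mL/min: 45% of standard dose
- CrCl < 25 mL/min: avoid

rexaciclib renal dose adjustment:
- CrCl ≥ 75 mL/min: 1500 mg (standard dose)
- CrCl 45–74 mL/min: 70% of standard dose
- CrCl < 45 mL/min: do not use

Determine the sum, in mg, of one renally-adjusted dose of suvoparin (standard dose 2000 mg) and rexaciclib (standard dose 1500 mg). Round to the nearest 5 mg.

CrCl = (140 − 45) × 76.7 / (72 × 0.98) × 0.85 = 7286.5 / 70.56 × 0.85 ≈ 87.8 mL/min
CrCl ≈ 88 mL/min.
suvoparin: ≥ 80 mL/min → 100% of 2000 mg = 2000 mg.
rexaciclib: ≥ 75 mL/min → 100% of 1500 mg = 1500 mg.
Total = 2000 + 1500 = 3500 mg.

3500 mg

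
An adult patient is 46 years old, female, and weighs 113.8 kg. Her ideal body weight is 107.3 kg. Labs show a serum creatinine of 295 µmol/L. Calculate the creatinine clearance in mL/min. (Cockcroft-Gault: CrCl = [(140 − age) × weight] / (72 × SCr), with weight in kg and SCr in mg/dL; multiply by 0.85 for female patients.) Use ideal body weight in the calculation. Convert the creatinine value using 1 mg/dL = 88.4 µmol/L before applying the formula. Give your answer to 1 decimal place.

SCr = 295 / 88.4 = 3.337 mg/dL
CrCl = (140 − 46) × 107.3 / (72 × 3.337) × 0.85 = 10086.2 / 240.26 × 0.85 ≈ 35.7 mL/min

35.7 mL/min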